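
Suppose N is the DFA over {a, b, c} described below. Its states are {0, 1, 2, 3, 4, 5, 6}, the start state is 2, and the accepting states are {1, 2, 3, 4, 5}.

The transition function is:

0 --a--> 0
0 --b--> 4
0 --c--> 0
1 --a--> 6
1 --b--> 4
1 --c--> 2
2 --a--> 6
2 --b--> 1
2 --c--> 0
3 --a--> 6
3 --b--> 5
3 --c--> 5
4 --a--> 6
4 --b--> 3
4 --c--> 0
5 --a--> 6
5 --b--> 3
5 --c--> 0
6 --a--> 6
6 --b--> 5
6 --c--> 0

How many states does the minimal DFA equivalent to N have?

Every state is reachable, so we keep all 7.
Start with accepting vs non-accepting: {1,2,3,4,5} | {0,6}.
Refine {1,2,3,4,5} on symbol c: members go to different blocks, giving {2,4,5} and {1,3}.
No further refinement is possible. Final partition (3 blocks): {2,4,5} | {0,6} | {1,3}.

3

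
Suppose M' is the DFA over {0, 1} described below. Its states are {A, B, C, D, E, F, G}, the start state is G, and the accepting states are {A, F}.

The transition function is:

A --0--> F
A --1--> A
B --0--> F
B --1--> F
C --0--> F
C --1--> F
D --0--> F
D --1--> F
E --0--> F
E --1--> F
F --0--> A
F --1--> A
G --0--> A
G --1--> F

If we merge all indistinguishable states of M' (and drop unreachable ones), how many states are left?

2

Reachable states from the start: {A,F,G}. Unreachable: {B,C,D,E} — drop them.
Start with accepting vs non-accepting: {A,F} | {G}.
The partition is now stable with 2 blocks: {A,F} | {G}.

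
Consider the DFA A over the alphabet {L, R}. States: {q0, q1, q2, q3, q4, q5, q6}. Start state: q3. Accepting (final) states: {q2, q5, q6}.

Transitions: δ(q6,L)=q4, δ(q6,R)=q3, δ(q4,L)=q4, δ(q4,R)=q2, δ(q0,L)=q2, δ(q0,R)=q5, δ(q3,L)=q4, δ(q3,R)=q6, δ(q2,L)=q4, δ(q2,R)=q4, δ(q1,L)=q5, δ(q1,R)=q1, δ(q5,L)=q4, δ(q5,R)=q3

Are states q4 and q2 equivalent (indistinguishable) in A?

No

Reachable states from the start: {q2,q3,q4,q6}. Unreachable: {q0,q1,q5} — drop them.
Initial partition by acceptance: {q2,q6} | {q3,q4}.
Stable partition: {q2,q6} | {q3,q4} — 2 equivalence classes.
q4 and q2 end up in different blocks, so they are distinguishable. For instance, the string 'ε' is accepted from only q2.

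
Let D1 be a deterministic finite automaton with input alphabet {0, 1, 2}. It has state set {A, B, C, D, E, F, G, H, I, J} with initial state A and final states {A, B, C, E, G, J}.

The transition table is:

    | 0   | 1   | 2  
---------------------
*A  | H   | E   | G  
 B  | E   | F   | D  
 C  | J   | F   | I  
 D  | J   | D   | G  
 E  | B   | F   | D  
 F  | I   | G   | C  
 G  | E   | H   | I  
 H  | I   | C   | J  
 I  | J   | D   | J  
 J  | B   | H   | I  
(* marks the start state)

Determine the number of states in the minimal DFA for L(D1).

All states are reachable from the start state.
P0 = {A,B,C,E,G,J} | {D,F,H,I}.
On input 0, block {A,B,C,E,G,J} splits into {B,C,E,G,J} and {A}.
Refine {D,F,H,I} on symbol 0: members go to different blocks, giving {D,I} and {F,H}.
Stable partition: {B,C,E,G,J} | {D,I} | {A} | {F,H} — 4 equivalence classes.

4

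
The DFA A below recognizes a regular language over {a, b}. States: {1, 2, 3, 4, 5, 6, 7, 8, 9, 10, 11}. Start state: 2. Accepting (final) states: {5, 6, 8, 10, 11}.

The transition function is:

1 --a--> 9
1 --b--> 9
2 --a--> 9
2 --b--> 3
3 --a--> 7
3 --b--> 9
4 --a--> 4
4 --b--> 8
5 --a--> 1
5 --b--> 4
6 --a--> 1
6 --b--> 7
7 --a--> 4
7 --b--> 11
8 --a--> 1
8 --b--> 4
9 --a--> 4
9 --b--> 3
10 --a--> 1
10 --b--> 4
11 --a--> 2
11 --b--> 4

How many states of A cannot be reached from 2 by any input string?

3

No path from 2 leads to 5, 6, 10; the other 8 states are all reachable.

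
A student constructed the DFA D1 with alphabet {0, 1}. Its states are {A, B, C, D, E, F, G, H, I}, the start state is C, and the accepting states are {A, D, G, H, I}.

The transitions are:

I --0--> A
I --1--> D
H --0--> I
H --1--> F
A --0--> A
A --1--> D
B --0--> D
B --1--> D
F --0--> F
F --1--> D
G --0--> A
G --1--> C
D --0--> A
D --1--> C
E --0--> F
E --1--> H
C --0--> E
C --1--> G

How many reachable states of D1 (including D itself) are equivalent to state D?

3

States {B} cannot be reached from the start state, so discard them.
Initial partition by acceptance: {A,D,G,H,I} | {C,E,F}.
Split {A,D,G,H,I} by δ(·,1) → {D,G,H} and {A,I}.
The partition is now stable with 3 blocks: {D,G,H} | {C,E,F} | {A,I}.
State D belongs to the block {D,G,H}, which has 3 states.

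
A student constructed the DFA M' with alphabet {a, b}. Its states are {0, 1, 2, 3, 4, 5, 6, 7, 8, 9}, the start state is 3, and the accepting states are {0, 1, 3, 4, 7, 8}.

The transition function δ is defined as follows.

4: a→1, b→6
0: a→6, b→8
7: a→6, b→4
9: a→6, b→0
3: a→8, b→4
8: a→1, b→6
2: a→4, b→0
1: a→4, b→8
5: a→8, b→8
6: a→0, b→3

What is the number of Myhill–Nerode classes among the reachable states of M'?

First remove the unreachable states {2,5,7,9}; 6 states remain.
Start with accepting vs non-accepting: {0,1,3,4,8} | {6}.
Split {0,1,3,4,8} by δ(·,a) → {1,3,4,8} and {0}.
Refine {1,3,4,8} on symbol b: members go to different blocks, giving {1,3} and {4,8}.
No further refinement is possible. Final partition (4 blocks): {1,3} | {6} | {0} | {4,8}.

4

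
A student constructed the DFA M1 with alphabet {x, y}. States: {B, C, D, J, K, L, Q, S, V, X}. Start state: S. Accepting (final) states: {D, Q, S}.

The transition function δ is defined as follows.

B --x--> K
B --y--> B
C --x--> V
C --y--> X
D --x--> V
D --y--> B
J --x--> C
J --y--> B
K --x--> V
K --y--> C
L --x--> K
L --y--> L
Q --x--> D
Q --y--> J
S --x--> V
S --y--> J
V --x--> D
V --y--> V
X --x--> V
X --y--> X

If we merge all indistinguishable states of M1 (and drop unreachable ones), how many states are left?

4

States {L,Q} cannot be reached from the start state, so discard them.
Initial partition by acceptance: {D,S} | {B,C,J,K,V,X}.
On input x, block {B,C,J,K,V,X} splits into {B,C,J,K,X} and {V}.
Refine {B,C,J,K,X} on symbol x: members go to different blocks, giving {C,K,X} and {B,J}.
The partition is now stable with 4 blocks: {D,S} | {C,K,X} | {V} | {B,J}.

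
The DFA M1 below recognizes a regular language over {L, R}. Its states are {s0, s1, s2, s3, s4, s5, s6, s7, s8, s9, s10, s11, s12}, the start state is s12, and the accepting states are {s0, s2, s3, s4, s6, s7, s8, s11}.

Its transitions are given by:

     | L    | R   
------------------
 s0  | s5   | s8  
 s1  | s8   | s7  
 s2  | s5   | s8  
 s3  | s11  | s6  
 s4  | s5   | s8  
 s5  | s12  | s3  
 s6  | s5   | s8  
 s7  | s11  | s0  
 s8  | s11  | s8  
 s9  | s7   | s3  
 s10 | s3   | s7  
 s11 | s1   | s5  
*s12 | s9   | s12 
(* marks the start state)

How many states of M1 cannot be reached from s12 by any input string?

No path from s12 leads to s2, s4, s10; the other 10 states are all reachable.

3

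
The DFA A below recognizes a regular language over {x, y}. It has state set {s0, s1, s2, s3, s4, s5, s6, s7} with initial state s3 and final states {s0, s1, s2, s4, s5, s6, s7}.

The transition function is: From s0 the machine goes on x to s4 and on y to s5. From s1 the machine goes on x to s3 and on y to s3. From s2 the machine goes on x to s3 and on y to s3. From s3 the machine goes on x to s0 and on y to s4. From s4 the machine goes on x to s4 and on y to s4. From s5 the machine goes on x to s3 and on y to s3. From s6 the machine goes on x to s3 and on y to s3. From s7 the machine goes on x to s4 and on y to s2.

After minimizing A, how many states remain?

4

States {s1,s2,s6,s7} cannot be reached from the start state, so discard them.
P0 = {s0,s4,s5} | {s3}.
Split {s0,s4,s5} by δ(·,x) → {s0,s4} and {s5}.
Refine {s0,s4} on symbol y: members go to different blocks, giving {s0} and {s4}.
No further refinement is possible. Final partition (4 blocks): {s0} | {s3} | {s5} | {s4}.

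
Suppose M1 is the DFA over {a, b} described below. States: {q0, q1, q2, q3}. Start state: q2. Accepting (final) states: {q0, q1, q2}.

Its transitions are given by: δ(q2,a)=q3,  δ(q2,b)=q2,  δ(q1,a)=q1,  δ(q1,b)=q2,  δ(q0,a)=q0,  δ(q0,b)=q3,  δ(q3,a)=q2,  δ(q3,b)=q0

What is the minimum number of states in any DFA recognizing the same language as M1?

3

Reachable states from the start: {q0,q2,q3}. Unreachable: {q1} — drop them.
Initial partition by acceptance: {q0,q2} | {q3}.
Split {q0,q2} by δ(·,a) → {q0} and {q2}.
No further refinement is possible. Final partition (3 blocks): {q0} | {q3} | {q2}.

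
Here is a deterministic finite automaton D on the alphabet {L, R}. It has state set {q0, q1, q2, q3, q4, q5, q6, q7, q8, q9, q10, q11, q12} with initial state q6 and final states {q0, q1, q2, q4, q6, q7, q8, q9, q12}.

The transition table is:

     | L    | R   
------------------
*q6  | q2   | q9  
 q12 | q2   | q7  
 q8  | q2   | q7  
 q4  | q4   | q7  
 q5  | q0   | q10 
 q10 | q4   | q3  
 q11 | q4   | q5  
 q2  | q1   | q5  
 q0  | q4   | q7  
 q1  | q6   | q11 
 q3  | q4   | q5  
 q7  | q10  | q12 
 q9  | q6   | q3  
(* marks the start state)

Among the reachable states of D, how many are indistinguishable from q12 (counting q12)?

First remove the unreachable states {q8}; 12 states remain.
Start with accepting vs non-accepting: {q0,q1,q2,q4,q6,q7,q9,q12} | {q3,q5,q10,q11}.
On input L, block {q0,q1,q2,q4,q6,q7,q9,q12} splits into {q0,q1,q2,q4,q6,q9,q12} and {q7}.
Refine {q0,q1,q2,q4,q6,q9,q12} on symbol R: members go to different blocks, giving {q0,q4,q12} and {q1,q2,q9} and {q6}.
Refine {q0,q4,q12} on symbol L: members go to different blocks, giving {q0,q4} and {q12}.
Split {q1,q2,q9} by δ(·,L) → {q1,q9} and {q2}.
No further refinement is possible. Final partition (7 blocks): {q0,q4} | {q3,q5,q10,q11} | {q7} | {q1,q9} | {q6} | {q12} | {q2}.
State q12 belongs to the block {q12}, which has 1 states.

1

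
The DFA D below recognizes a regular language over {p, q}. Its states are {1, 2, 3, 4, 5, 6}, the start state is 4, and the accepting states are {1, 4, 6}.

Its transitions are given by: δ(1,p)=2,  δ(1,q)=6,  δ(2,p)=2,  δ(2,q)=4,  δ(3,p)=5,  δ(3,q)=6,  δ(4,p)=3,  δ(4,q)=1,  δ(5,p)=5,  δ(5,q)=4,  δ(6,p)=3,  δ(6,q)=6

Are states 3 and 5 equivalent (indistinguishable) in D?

Yes

Start with accepting vs non-accepting: {1,4,6} | {2,3,5}.
No further refinement is possible. Final partition (2 blocks): {1,4,6} | {2,3,5}.
3 and 5 lie in the same block of the stable partition, so they are equivalent — no string distinguishes them.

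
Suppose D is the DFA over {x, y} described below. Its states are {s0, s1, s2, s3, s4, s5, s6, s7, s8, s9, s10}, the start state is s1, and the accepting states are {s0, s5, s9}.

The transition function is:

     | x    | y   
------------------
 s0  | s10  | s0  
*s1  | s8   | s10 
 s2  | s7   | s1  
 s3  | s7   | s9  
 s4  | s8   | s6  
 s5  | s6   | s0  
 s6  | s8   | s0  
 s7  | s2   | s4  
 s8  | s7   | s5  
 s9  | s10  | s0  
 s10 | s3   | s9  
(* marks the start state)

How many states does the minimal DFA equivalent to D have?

5

P0 = {s0,s5,s9} | {s1,s2,s3,s4,s6,s7,s8,s10}.
Refine {s1,s2,s3,s4,s6,s7,s8,s10} on symbol y: members go to different blocks, giving {s1,s2,s4,s7} and {s3,s6,s8,s10}.
Split {s1,s2,s4,s7} by δ(·,x) → {s1,s4} and {s2,s7}.
On input x, block {s3,s6,s8,s10} splits into {s3,s8} and {s6,s10}.
Stable partition: {s0,s5,s9} | {s1,s4} | {s3,s8} | {s2,s7} | {s6,s10} — 5 equivalence classes.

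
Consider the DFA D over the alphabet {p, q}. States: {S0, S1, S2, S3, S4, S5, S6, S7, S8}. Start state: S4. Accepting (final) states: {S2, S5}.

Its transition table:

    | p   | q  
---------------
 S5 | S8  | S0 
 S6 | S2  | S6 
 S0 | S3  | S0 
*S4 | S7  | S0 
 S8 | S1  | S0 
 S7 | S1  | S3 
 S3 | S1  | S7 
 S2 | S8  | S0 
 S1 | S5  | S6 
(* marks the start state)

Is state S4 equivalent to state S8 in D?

No

All states are reachable from the start state.
Start with accepting vs non-accepting: {S2,S5} | {S0,S1,S3,S4,S6,S7,S8}.
On input p, block {S0,S1,S3,S4,S6,S7,S8} splits into {S0,S3,S4,S7,S8} and {S1,S6}.
On input p, block {S0,S3,S4,S7,S8} splits into {S3,S7,S8} and {S0,S4}.
Refine {S3,S7,S8} on symbol q: members go to different blocks, giving {S3,S7} and {S8}.
Stable partition: {S2,S5} | {S3,S7} | {S1,S6} | {S0,S4} | {S8} — 5 equivalence classes.
S4 and S8 end up in different blocks, so they are distinguishable. For instance, the string 'pp' is accepted from only S8.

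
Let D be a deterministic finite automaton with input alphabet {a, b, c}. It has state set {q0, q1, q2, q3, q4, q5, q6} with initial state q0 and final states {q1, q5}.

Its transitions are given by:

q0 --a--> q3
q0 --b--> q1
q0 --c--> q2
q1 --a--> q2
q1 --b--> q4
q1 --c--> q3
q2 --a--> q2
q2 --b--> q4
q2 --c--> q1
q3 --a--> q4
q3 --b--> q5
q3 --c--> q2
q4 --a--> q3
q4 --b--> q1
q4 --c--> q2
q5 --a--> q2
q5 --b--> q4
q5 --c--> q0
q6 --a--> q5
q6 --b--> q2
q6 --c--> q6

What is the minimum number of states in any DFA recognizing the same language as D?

3

States {q6} cannot be reached from the start state, so discard them.
Initial partition by acceptance: {q1,q5} | {q0,q2,q3,q4}.
Split {q0,q2,q3,q4} by δ(·,b) → {q0,q3,q4} and {q2}.
Stable partition: {q1,q5} | {q0,q3,q4} | {q2} — 3 equivalence classes.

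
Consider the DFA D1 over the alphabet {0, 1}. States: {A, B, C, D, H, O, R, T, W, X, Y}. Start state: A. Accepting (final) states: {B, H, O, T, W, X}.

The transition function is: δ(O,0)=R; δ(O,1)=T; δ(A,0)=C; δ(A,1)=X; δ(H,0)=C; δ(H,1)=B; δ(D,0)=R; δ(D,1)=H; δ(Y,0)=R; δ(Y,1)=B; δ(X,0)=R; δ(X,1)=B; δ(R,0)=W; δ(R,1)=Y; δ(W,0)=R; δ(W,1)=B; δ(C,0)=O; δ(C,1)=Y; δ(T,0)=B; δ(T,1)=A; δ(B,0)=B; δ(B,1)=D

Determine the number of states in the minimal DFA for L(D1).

5

Every state is reachable, so we keep all 11.
Start with accepting vs non-accepting: {B,H,O,T,W,X} | {A,C,D,R,Y}.
On input 0, block {B,H,O,T,W,X} splits into {H,O,W,X} and {B,T}.
Refine {A,C,D,R,Y} on symbol 0: members go to different blocks, giving {A,D,Y} and {C,R}.
Refine {A,D,Y} on symbol 1: members go to different blocks, giving {A,D} and {Y}.
Stable partition: {H,O,W,X} | {A,D} | {B,T} | {C,R} | {Y} — 5 equivalence classes.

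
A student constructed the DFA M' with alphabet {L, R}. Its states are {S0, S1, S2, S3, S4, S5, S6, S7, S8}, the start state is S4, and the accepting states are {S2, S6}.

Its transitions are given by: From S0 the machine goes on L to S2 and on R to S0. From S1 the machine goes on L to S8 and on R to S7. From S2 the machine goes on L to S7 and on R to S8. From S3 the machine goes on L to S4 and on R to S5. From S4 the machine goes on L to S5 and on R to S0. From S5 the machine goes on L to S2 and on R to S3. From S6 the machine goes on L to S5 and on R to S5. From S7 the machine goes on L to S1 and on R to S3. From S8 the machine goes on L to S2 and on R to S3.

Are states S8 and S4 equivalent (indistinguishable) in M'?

No

First remove the unreachable states {S6}; 8 states remain.
Initial partition by acceptance: {S2} | {S0,S1,S3,S4,S5,S7,S8}.
Split {S0,S1,S3,S4,S5,S7,S8} by δ(·,L) → {S1,S3,S4,S7} and {S0,S5,S8}.
On input L, block {S1,S3,S4,S7} splits into {S1,S4} and {S3,S7}.
On input R, block {S1,S4} splits into {S1} and {S4}.
On input R, block {S0,S5,S8} splits into {S5,S8} and {S0}.
Refine {S3,S7} on symbol L: members go to different blocks, giving {S3} and {S7}.
The partition is now stable with 7 blocks: {S2} | {S1} | {S5,S8} | {S3} | {S4} | {S0} | {S7}.
S8 and S4 end up in different blocks, so they are distinguishable. For instance, the string 'L' is accepted from only S8.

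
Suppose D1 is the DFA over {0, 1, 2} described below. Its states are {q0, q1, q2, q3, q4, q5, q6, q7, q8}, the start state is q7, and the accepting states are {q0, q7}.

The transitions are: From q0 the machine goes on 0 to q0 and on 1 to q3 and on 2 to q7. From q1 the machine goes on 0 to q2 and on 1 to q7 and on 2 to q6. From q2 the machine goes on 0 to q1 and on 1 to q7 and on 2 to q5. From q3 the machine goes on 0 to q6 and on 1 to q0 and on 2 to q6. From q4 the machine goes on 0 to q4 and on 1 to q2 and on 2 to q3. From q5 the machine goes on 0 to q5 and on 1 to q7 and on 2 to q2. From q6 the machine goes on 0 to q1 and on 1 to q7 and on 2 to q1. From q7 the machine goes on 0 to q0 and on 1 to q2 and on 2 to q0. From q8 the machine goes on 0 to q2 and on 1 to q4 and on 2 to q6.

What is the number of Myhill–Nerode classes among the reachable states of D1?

Reachable states from the start: {q0,q1,q2,q3,q5,q6,q7}. Unreachable: {q4,q8} — drop them.
Initial partition by acceptance: {q0,q7} | {q1,q2,q3,q5,q6}.
The partition is now stable with 2 blocks: {q0,q7} | {q1,q2,q3,q5,q6}.

2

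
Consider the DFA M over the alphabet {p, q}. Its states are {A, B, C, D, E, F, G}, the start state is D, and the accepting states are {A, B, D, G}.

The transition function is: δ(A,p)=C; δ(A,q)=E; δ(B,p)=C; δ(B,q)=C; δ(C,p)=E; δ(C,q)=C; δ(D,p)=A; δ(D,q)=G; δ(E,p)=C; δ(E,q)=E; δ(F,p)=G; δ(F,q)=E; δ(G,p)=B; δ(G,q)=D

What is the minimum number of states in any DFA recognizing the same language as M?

3

States {F} cannot be reached from the start state, so discard them.
P0 = {A,B,D,G} | {C,E}.
Split {A,B,D,G} by δ(·,p) → {A,B} and {D,G}.
Stable partition: {A,B} | {C,E} | {D,G} — 3 equivalence classes.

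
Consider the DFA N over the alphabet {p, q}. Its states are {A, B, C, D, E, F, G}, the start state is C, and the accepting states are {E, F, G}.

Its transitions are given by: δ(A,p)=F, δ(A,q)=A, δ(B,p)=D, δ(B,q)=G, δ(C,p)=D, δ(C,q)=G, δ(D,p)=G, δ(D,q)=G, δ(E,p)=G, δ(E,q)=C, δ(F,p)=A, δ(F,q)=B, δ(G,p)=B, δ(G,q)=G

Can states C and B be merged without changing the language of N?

Yes

First remove the unreachable states {A,E,F}; 4 states remain.
Initial partition by acceptance: {G} | {B,C,D}.
On input p, block {B,C,D} splits into {B,C} and {D}.
No further refinement is possible. Final partition (3 blocks): {G} | {B,C} | {D}.
C and B lie in the same block of the stable partition, so they are equivalent — no string distinguishes them.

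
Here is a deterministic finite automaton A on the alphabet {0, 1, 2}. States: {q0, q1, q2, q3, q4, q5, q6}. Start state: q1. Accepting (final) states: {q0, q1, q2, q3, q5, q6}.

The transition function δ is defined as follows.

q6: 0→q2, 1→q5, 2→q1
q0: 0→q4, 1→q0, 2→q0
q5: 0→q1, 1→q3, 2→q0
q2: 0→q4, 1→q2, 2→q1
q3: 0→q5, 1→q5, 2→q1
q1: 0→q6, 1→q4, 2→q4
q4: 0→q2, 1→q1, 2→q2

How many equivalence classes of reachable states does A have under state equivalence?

7

Initial partition by acceptance: {q0,q1,q2,q3,q5,q6} | {q4}.
Split {q0,q1,q2,q3,q5,q6} by δ(·,0) → {q1,q3,q5,q6} and {q0,q2}.
On input 0, block {q1,q3,q5,q6} splits into {q1,q3,q5} and {q6}.
Split {q1,q3,q5} by δ(·,0) → {q3,q5} and {q1}.
On input 0, block {q3,q5} splits into {q3} and {q5}.
On input 2, block {q0,q2} splits into {q0} and {q2}.
No further refinement is possible. Final partition (7 blocks): {q3} | {q4} | {q0} | {q6} | {q1} | {q5} | {q2}.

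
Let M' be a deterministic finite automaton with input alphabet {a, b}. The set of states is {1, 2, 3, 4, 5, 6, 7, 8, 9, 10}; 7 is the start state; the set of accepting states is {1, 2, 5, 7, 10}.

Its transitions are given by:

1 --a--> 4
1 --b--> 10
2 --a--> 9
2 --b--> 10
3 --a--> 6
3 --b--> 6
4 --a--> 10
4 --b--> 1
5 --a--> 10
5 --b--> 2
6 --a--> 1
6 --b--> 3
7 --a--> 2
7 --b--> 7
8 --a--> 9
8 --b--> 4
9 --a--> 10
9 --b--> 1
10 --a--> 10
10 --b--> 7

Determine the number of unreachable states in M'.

BFS from 7 reaches {1, 2, 4, 7, 9, 10}; the 4 state(s) 3, 5, 6, 8 are never visited.

4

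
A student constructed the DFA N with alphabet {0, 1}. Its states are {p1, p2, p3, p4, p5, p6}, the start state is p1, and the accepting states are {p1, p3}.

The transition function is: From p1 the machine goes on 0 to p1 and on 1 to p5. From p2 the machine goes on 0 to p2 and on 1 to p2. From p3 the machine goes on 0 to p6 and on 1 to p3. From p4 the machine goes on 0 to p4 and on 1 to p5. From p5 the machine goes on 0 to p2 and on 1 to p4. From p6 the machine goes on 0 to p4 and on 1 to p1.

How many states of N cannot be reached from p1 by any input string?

Starting at p1 and following transitions, the reachable set is {p1, p2, p4, p5}. That leaves p3, p6 unreachable — 2 in total.

2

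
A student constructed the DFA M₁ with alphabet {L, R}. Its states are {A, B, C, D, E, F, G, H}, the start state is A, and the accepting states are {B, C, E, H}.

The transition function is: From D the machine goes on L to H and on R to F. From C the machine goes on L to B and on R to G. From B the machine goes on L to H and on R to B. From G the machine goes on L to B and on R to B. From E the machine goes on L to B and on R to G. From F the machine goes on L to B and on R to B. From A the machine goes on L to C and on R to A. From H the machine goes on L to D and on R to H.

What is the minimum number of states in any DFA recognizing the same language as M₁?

6

States {E} cannot be reached from the start state, so discard them.
P0 = {B,C,H} | {A,D,F,G}.
Split {B,C,H} by δ(·,L) → {B,C} and {H}.
Split {B,C} by δ(·,L) → {B} and {C}.
Refine {A,D,F,G} on symbol L: members go to different blocks, giving {F,G} and {A} and {D}.
The partition is now stable with 6 blocks: {B} | {F,G} | {H} | {C} | {A} | {D}.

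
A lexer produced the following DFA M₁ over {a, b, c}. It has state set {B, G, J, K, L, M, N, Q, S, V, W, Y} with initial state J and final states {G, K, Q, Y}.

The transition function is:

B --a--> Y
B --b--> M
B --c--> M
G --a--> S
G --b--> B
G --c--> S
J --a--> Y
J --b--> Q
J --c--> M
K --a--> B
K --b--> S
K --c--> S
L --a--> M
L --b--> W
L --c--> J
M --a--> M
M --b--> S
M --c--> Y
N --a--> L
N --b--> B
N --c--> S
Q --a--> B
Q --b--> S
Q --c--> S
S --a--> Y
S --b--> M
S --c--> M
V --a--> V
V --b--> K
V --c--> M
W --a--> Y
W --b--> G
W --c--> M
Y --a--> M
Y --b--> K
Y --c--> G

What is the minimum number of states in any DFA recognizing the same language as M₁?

5

States {L,N,V,W} cannot be reached from the start state, so discard them.
Start with accepting vs non-accepting: {G,K,Q,Y} | {B,J,M,S}.
Split {G,K,Q,Y} by δ(·,b) → {G,K,Q} and {Y}.
Split {B,J,M,S} by δ(·,a) → {B,J,S} and {M}.
On input b, block {B,J,S} splits into {B,S} and {J}.
Stable partition: {G,K,Q} | {B,S} | {Y} | {M} | {J} — 5 equivalence classes.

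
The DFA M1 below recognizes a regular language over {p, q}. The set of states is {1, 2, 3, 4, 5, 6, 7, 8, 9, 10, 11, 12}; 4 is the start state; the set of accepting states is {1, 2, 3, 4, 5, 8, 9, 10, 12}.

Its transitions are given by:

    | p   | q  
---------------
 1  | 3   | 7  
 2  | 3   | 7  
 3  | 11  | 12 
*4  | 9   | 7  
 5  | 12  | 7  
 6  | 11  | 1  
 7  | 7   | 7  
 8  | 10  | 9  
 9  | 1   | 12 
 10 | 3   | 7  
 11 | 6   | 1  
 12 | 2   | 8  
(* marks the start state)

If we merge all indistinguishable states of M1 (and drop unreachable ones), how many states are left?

6

States {5} cannot be reached from the start state, so discard them.
P0 = {1,2,3,4,8,9,10,12} | {6,7,11}.
Refine {1,2,3,4,8,9,10,12} on symbol p: members go to different blocks, giving {1,2,4,8,9,10,12} and {3}.
Refine {1,2,4,8,9,10,12} on symbol p: members go to different blocks, giving {4,8,9,12} and {1,2,10}.
Refine {4,8,9,12} on symbol p: members go to different blocks, giving {8,9,12} and {4}.
On input q, block {6,7,11} splits into {6,11} and {7}.
No further refinement is possible. Final partition (6 blocks): {8,9,12} | {6,11} | {3} | {1,2,10} | {4} | {7}.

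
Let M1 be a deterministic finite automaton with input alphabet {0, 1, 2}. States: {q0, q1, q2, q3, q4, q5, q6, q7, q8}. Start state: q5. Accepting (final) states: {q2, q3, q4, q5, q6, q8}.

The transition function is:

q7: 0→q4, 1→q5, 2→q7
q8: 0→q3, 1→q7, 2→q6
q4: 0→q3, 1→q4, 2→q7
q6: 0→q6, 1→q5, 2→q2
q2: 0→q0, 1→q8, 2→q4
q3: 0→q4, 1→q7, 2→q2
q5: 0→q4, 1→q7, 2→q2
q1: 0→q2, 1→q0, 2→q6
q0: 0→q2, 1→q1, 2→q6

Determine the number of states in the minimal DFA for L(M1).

All states are reachable from the start state.
P0 = {q2,q3,q4,q5,q6,q8} | {q0,q1,q7}.
Split {q2,q3,q4,q5,q6,q8} by δ(·,0) → {q3,q4,q5,q6,q8} and {q2}.
Split {q3,q4,q5,q6,q8} by δ(·,1) → {q3,q5,q8} and {q4,q6}.
On input 0, block {q3,q5,q8} splits into {q3,q5} and {q8}.
On input 0, block {q0,q1,q7} splits into {q0,q1} and {q7}.
Refine {q4,q6} on symbol 0: members go to different blocks, giving {q4} and {q6}.
The partition is now stable with 7 blocks: {q3,q5} | {q0,q1} | {q2} | {q4} | {q8} | {q7} | {q6}.

7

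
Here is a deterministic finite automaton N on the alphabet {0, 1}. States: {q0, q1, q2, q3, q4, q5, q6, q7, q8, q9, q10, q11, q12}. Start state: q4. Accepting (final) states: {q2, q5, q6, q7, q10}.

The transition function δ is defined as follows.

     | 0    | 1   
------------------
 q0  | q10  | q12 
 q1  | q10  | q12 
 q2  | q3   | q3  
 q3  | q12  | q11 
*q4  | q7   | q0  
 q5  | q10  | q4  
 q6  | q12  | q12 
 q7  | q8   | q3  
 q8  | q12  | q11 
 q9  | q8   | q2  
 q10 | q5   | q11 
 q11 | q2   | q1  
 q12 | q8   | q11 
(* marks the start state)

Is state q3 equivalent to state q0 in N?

First remove the unreachable states {q6,q9}; 11 states remain.
P0 = {q2,q5,q7,q10} | {q0,q1,q3,q4,q8,q11,q12}.
On input 0, block {q2,q5,q7,q10} splits into {q2,q7} and {q5,q10}.
Refine {q0,q1,q3,q4,q8,q11,q12} on symbol 0: members go to different blocks, giving {q3,q8,q12} and {q0,q1} and {q4,q11}.
Stable partition: {q2,q7} | {q3,q8,q12} | {q5,q10} | {q0,q1} | {q4,q11} — 5 equivalence classes.
q3 and q0 end up in different blocks, so they are distinguishable. For instance, the string '0' is accepted from only q0.

No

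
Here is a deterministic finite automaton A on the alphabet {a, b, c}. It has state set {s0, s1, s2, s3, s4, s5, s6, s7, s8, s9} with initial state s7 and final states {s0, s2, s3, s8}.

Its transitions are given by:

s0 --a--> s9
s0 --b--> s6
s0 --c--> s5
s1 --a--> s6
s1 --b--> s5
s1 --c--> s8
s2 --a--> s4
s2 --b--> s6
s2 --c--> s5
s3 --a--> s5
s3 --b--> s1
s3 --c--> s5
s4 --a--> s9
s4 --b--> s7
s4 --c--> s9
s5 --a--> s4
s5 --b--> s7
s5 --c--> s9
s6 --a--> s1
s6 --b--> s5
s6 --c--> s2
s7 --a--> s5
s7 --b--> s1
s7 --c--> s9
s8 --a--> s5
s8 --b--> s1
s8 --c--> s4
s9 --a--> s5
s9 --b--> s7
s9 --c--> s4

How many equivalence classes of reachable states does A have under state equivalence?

4

States {s0,s3} cannot be reached from the start state, so discard them.
Start with accepting vs non-accepting: {s2,s8} | {s1,s4,s5,s6,s7,s9}.
Refine {s1,s4,s5,s6,s7,s9} on symbol c: members go to different blocks, giving {s4,s5,s7,s9} and {s1,s6}.
Split {s4,s5,s7,s9} by δ(·,b) → {s4,s5,s9} and {s7}.
The partition is now stable with 4 blocks: {s2,s8} | {s4,s5,s9} | {s1,s6} | {s7}.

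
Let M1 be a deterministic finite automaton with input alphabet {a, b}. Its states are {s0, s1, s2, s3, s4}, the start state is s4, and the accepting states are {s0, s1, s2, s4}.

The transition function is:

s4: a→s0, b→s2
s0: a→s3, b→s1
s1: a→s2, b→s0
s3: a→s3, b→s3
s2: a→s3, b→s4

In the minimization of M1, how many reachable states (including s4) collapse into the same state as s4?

2

Every state is reachable, so we keep all 5.
P0 = {s0,s1,s2,s4} | {s3}.
Split {s0,s1,s2,s4} by δ(·,a) → {s0,s2} and {s1,s4}.
No further refinement is possible. Final partition (3 blocks): {s0,s2} | {s3} | {s1,s4}.
State s4 belongs to the block {s1,s4}, which has 2 states.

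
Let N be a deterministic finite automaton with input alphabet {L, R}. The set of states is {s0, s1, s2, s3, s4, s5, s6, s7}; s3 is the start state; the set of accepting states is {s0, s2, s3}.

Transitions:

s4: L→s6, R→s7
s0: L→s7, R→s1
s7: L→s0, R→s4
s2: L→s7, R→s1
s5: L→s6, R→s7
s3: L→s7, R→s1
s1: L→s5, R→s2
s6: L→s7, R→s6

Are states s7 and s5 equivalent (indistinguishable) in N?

No

P0 = {s0,s2,s3} | {s1,s4,s5,s6,s7}.
Split {s1,s4,s5,s6,s7} by δ(·,L) → {s1,s4,s5,s6} and {s7}.
Refine {s1,s4,s5,s6} on symbol L: members go to different blocks, giving {s1,s4,s5} and {s6}.
On input L, block {s1,s4,s5} splits into {s4,s5} and {s1}.
Stable partition: {s0,s2,s3} | {s4,s5} | {s7} | {s6} | {s1} — 5 equivalence classes.
s7 and s5 end up in different blocks, so they are distinguishable. For instance, the string 'L' is accepted from only s7.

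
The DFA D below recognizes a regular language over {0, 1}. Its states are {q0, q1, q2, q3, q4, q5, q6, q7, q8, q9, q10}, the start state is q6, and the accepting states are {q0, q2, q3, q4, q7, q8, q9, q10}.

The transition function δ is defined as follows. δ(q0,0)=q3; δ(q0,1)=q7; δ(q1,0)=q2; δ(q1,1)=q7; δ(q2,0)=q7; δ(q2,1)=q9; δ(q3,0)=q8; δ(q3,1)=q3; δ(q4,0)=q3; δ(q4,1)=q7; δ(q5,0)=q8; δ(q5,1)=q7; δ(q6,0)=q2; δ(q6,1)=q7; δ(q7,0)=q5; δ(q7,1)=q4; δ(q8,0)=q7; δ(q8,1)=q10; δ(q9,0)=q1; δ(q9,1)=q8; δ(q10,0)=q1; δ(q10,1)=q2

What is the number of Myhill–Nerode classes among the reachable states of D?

States {q0} cannot be reached from the start state, so discard them.
Start with accepting vs non-accepting: {q2,q3,q4,q7,q8,q9,q10} | {q1,q5,q6}.
On input 0, block {q2,q3,q4,q7,q8,q9,q10} splits into {q2,q3,q4,q8} and {q7,q9,q10}.
Refine {q2,q3,q4,q8} on symbol 0: members go to different blocks, giving {q2,q8} and {q3,q4}.
On input 1, block {q7,q9,q10} splits into {q9,q10} and {q7}.
Refine {q3,q4} on symbol 0: members go to different blocks, giving {q3} and {q4}.
No further refinement is possible. Final partition (6 blocks): {q2,q8} | {q1,q5,q6} | {q9,q10} | {q3} | {q7} | {q4}.

6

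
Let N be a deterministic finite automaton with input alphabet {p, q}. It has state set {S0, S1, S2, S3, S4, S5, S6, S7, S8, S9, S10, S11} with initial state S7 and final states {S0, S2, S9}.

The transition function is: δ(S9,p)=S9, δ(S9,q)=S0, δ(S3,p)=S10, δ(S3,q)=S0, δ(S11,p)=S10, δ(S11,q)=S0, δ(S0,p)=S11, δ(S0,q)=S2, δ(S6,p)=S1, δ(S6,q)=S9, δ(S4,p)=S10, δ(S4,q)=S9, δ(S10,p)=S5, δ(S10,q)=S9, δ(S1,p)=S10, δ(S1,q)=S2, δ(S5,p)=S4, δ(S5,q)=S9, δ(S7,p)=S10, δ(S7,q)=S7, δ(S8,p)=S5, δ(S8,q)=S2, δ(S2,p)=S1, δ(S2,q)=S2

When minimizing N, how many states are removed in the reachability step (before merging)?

3

BFS from S7 reaches {S0, S1, S2, S4, S5, S7, S9, S10, S11}; the 3 state(s) S3, S6, S8 are never visited.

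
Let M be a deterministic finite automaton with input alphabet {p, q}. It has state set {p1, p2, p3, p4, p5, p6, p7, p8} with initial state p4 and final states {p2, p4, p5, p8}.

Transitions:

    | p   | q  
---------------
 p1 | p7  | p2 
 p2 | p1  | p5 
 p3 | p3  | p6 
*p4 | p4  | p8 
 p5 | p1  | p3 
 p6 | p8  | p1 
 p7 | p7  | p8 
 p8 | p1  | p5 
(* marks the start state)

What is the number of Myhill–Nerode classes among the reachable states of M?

Initial partition by acceptance: {p2,p4,p5,p8} | {p1,p3,p6,p7}.
On input p, block {p2,p4,p5,p8} splits into {p2,p5,p8} and {p4}.
Refine {p2,p5,p8} on symbol q: members go to different blocks, giving {p2,p8} and {p5}.
On input p, block {p1,p3,p6,p7} splits into {p1,p3,p7} and {p6}.
On input q, block {p1,p3,p7} splits into {p1,p7} and {p3}.
Stable partition: {p2,p8} | {p1,p7} | {p4} | {p5} | {p6} | {p3} — 6 equivalence classes.

6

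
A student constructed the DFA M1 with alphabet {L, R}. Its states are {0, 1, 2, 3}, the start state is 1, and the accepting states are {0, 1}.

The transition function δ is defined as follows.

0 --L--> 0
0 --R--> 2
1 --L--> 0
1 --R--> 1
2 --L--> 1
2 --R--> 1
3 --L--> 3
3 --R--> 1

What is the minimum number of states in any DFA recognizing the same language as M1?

First remove the unreachable states {3}; 3 states remain.
Start with accepting vs non-accepting: {0,1} | {2}.
Split {0,1} by δ(·,R) → {0} and {1}.
No further refinement is possible. Final partition (3 blocks): {0} | {2} | {1}.

3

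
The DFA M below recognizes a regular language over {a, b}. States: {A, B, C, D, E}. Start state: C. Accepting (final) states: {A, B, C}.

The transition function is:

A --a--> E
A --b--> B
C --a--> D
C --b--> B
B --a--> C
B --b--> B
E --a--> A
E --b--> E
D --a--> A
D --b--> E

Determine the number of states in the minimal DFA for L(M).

3

All states are reachable from the start state.
P0 = {A,B,C} | {D,E}.
Split {A,B,C} by δ(·,a) → {A,C} and {B}.
Stable partition: {A,C} | {D,E} | {B} — 3 equivalence classes.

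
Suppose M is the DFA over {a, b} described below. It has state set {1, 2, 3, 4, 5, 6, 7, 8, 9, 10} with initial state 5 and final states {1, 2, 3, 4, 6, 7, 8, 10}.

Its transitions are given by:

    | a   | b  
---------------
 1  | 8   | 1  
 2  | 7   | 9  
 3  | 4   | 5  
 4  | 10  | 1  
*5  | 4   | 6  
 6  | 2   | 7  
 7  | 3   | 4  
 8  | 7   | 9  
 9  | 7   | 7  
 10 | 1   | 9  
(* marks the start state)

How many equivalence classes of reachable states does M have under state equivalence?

All states are reachable from the start state.
P0 = {1,2,3,4,6,7,8,10} | {5,9}.
On input b, block {1,2,3,4,6,7,8,10} splits into {1,4,6,7} and {2,3,8,10}.
Stable partition: {1,4,6,7} | {5,9} | {2,3,8,10} — 3 equivalence classes.

3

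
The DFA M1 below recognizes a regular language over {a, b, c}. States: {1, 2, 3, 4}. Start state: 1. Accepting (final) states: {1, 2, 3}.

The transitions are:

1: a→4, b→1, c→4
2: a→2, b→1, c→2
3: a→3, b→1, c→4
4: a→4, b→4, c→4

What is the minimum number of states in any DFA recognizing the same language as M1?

First remove the unreachable states {2,3}; 2 states remain.
Initial partition by acceptance: {1} | {4}.
No further refinement is possible. Final partition (2 blocks): {1} | {4}.

2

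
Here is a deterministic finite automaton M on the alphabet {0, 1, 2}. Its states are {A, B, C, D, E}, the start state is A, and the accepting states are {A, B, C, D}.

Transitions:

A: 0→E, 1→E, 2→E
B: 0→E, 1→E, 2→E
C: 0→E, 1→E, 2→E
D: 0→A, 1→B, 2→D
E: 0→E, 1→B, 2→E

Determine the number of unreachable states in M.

No path from A leads to C, D; the other 3 states are all reachable.

2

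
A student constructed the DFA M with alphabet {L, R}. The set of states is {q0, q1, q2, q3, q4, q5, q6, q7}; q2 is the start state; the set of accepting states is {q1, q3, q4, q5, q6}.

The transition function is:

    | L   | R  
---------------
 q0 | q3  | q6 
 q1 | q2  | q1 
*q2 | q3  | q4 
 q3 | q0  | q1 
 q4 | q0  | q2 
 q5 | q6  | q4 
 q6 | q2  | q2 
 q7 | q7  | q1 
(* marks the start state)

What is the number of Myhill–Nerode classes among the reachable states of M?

3

States {q5,q7} cannot be reached from the start state, so discard them.
Start with accepting vs non-accepting: {q1,q3,q4,q6} | {q0,q2}.
On input R, block {q1,q3,q4,q6} splits into {q1,q3} and {q4,q6}.
The partition is now stable with 3 blocks: {q1,q3} | {q0,q2} | {q4,q6}.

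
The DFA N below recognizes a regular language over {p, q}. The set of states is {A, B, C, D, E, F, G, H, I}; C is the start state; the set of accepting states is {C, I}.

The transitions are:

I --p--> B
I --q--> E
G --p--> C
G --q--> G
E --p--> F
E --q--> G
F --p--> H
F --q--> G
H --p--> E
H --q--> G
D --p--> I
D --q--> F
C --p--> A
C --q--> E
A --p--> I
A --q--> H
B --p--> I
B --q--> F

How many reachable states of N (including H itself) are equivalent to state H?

3

States {D} cannot be reached from the start state, so discard them.
Initial partition by acceptance: {C,I} | {A,B,E,F,G,H}.
Split {A,B,E,F,G,H} by δ(·,p) → {A,B,G} and {E,F,H}.
Refine {A,B,G} on symbol q: members go to different blocks, giving {A,B} and {G}.
No further refinement is possible. Final partition (4 blocks): {C,I} | {A,B} | {E,F,H} | {G}.
The equivalence class containing H is {E,F,H}, of size 3.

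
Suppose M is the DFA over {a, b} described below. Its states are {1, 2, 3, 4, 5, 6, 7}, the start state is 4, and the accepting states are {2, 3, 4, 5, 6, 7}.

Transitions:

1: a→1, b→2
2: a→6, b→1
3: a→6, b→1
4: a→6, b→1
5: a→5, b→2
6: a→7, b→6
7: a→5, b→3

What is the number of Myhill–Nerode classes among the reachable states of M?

4

Every state is reachable, so we keep all 7.
Initial partition by acceptance: {2,3,4,5,6,7} | {1}.
Split {2,3,4,5,6,7} by δ(·,b) → {2,3,4} and {5,6,7}.
Refine {5,6,7} on symbol b: members go to different blocks, giving {5,7} and {6}.
Stable partition: {2,3,4} | {1} | {5,7} | {6} — 4 equivalence classes.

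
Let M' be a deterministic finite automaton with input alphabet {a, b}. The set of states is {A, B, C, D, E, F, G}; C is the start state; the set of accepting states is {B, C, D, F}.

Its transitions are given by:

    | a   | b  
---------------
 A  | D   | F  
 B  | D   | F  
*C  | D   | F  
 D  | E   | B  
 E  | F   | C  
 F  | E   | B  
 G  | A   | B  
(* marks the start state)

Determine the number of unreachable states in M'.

2

Starting at C and following transitions, the reachable set is {B, C, D, E, F}. That leaves A, G unreachable — 2 in total.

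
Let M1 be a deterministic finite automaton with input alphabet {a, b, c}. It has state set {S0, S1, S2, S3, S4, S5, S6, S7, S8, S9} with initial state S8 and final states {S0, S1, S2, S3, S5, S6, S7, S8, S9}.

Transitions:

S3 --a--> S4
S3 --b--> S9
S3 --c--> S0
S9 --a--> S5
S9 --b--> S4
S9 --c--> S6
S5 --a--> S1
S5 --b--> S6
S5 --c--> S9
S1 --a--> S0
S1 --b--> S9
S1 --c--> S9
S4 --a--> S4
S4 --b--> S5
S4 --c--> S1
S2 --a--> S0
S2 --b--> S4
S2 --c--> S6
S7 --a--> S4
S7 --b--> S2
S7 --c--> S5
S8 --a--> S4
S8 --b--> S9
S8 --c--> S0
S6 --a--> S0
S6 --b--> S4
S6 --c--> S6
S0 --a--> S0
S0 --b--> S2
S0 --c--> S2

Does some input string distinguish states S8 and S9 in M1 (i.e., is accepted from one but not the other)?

Yes

Reachable states from the start: {S0,S1,S2,S4,S5,S6,S8,S9}. Unreachable: {S3,S7} — drop them.
Start with accepting vs non-accepting: {S0,S1,S2,S5,S6,S8,S9} | {S4}.
Split {S0,S1,S2,S5,S6,S8,S9} by δ(·,a) → {S0,S1,S2,S5,S6,S9} and {S8}.
Split {S0,S1,S2,S5,S6,S9} by δ(·,b) → {S0,S1,S5} and {S2,S6,S9}.
The partition is now stable with 4 blocks: {S0,S1,S5} | {S4} | {S8} | {S2,S6,S9}.
S8 and S9 end up in different blocks, so they are distinguishable. For instance, the string 'a' is accepted from only S9.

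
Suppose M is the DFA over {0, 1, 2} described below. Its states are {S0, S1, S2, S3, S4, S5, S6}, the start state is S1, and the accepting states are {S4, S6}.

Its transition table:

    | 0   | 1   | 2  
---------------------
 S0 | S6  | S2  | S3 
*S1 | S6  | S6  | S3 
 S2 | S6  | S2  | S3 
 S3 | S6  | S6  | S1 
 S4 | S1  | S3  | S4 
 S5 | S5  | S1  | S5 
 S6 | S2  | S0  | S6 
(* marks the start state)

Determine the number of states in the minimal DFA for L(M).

States {S4,S5} cannot be reached from the start state, so discard them.
Start with accepting vs non-accepting: {S6} | {S0,S1,S2,S3}.
Split {S0,S1,S2,S3} by δ(·,1) → {S0,S2} and {S1,S3}.
The partition is now stable with 3 blocks: {S6} | {S0,S2} | {S1,S3}.

3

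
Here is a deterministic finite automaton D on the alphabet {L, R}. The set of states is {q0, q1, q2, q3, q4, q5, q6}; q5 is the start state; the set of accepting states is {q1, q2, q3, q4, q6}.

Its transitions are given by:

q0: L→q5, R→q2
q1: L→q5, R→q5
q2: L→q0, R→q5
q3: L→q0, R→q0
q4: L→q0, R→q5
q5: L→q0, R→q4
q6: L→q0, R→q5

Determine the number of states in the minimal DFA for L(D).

Reachable states from the start: {q0,q2,q4,q5}. Unreachable: {q1,q3,q6} — drop them.
Initial partition by acceptance: {q2,q4} | {q0,q5}.
No further refinement is possible. Final partition (2 blocks): {q2,q4} | {q0,q5}.

2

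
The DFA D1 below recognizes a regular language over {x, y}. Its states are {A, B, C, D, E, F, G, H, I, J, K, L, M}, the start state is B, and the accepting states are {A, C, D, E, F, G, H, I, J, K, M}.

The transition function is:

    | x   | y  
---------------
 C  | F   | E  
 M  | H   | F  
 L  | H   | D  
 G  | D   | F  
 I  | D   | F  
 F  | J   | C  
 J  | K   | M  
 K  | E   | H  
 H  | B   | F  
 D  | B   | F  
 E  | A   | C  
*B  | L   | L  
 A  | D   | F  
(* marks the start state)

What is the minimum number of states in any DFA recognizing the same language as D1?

9

States {G,I} cannot be reached from the start state, so discard them.
Start with accepting vs non-accepting: {A,C,D,E,F,H,J,K,M} | {B,L}.
On input x, block {A,C,D,E,F,H,J,K,M} splits into {A,C,E,F,J,K,M} and {D,H}.
Refine {A,C,E,F,J,K,M} on symbol x: members go to different blocks, giving {C,E,F,J,K} and {A,M}.
On input x, block {C,E,F,J,K} splits into {C,F,J,K} and {E}.
Split {C,F,J,K} by δ(·,x) → {C,F,J} and {K}.
Refine {C,F,J} on symbol x: members go to different blocks, giving {C,F} and {J}.
On input x, block {C,F} splits into {C} and {F}.
Split {B,L} by δ(·,x) → {B} and {L}.
Stable partition: {C} | {B} | {D,H} | {A,M} | {E} | {K} | {J} | {F} | {L} — 9 equivalence classes.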